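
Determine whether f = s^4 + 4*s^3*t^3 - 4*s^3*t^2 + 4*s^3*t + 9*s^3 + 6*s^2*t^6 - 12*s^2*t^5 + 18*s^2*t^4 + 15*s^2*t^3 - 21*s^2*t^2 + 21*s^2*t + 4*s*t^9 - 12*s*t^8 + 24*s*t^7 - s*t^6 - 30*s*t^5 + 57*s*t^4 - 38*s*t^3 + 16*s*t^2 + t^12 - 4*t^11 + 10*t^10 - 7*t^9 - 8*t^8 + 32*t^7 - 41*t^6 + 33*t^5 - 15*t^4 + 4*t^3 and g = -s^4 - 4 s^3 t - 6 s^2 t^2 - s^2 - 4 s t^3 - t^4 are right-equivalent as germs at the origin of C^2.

The Hessian of f at 0 is [[0, 0], [0, 0]] with rank 0, so corank 2. A Groebner basis of the Jacobian ideal J(f) in C{s,t} is {s*t^2 + 54*s*t/85 + 36*t^2/85, -81*s*t/85 + t^3 - 54*t^2/85, s^2 + 344*s*t/255 + 116*t^2/255}; counting standard monomials gives mu = 5. Corank 2; j^3 = (s + t)*(3*s + 2*t)^2 has shape L^2 M (L != M), so D-series; mu = 5 gives D_5. The Hessian of g at 0 is [[-2, 0], [0, 0]] with rank 1, so corank 1. A Groebner basis of the Jacobian ideal J(g) in C{s,t} is {t^3, s}; counting standard monomials gives mu = 3. Corank 1: A-series; mu = 3 gives A_3. f is D_5 but g is A_3, hence not right-equivalent.

No.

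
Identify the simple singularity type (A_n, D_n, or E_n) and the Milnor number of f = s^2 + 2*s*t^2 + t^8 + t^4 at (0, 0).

Type A_{7}, Milnor number mu = 7.

The Hessian of f at 0 has rank 1. Corank 1: A-series; mu = 7 gives A_7.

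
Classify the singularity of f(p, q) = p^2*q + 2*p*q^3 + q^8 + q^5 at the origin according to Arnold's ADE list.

D_{9}

The Hessian of f at 0 is [[0, 0], [0, 0]] with rank 0, so corank 2. A Groebner basis of the Jacobian ideal J(f) in C{p,q} is {p^4, p^3*q - p^2/8 - p*q^2/8, p^3 + p^2*q^2, p*q + q^3}; counting standard monomials gives mu = 9. Corank 2; j^3 = p^2*q has shape L^2 M (L != M), so D-series; mu = 9 gives D_9.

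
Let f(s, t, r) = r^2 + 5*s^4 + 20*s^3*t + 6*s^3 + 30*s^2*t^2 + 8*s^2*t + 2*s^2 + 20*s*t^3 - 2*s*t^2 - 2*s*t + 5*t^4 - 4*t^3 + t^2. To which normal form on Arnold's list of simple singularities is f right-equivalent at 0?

A_{1}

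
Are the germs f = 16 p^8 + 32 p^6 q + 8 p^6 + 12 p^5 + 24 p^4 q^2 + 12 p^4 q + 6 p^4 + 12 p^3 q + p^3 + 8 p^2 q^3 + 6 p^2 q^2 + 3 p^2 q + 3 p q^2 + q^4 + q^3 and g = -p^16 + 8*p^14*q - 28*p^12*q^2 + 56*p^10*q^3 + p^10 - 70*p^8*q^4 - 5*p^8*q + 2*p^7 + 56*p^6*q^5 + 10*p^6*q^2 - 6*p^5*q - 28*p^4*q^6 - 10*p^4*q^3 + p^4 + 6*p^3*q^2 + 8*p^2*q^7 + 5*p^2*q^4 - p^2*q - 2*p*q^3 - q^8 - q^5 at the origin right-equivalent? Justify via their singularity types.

The Hessian of f at 0 has rank 0. Corank 2; j^3 = (p + q)^3 is a perfect cube, so E-series; the 4-jet and mu = 6 give E_6. The Hessian of g at 0 has rank 0. Corank 2; j^3 = -p^2*q has shape L^2 M (L != M), so D-series; mu = 9 gives D_9. f is E_6 but g is D_9, hence not right-equivalent.

No.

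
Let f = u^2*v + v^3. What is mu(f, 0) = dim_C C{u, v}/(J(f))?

4

The Hessian of f at 0 is [[0, 0], [0, 0]] with rank 0, so corank 2. A Groebner basis of the Jacobian ideal J(f) in C{u,v} is {v^3, u^2 + 3*v^2, u*v}; counting standard monomials gives mu = 4. Corank 2; j^3 = v*(u^2 + v^2) splits into three distinct lines over C (the quadratic factor has nonzero discriminant), so D_4.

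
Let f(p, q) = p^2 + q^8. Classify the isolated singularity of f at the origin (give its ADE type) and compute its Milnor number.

The Hessian of f at 0 is [[2, 0], [0, 0]] with rank 1, so corank 1. A Groebner basis of the Jacobian ideal J(f) in C{p,q} is {q^7, p}; counting standard monomials gives mu = 7. Corank 1: A-series; mu = 7 gives A_7.

Type A_{7}, Milnor number mu = 7.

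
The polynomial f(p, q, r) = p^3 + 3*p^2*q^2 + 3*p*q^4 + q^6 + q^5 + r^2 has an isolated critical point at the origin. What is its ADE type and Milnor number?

Type E_8, Milnor number mu = 8.

The Hessian of f at 0 is [[0, 0, 0], [0, 0, 0], [0, 0, 2]] with rank 1, so corank 2. A Groebner basis of the Jacobian ideal J(f) in C{p,q,r} is {q^4, p^3, p^2/2 + p*q^2, r}; counting standard monomials gives mu = 8. Corank 2; j^3 = p^3 is a perfect cube, so E-series; the 5-jet and mu = 8 give E_8.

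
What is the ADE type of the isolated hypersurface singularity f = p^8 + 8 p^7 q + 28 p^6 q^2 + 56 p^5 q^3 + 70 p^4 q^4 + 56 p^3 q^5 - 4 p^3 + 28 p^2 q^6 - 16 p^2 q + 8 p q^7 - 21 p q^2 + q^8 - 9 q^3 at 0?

The Hessian of f at 0 has rank 0. Corank 2; j^3 = -(p + q)*(2*p + 3*q)^2 has shape L^2 M (L != M), so D-series; mu = 9 gives D_9.

D_9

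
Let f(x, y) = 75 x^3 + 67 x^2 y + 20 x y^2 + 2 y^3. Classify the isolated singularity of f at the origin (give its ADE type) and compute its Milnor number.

Type D_{4}, Milnor number mu = 4.

The Hessian of f at 0 is [[0, 0], [0, 0]] with rank 0, so corank 2. A Groebner basis of the Jacobian ideal J(f) in C{x,y} is {y^3, x^2 - 2*y^2/11, x*y + 5*y^2/11}; counting standard monomials gives mu = 4. Corank 2; j^3 = (3*x + y)*(25*x^2 + 14*x*y + 2*y^2) splits into three distinct lines over C (the quadratic factor has nonzero discriminant), so D_4.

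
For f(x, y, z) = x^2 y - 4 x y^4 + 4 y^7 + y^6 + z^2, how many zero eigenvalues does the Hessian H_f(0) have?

2

Hessian at 0 has rank 1.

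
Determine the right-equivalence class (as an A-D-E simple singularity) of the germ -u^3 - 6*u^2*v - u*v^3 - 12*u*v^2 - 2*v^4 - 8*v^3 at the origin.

E7

The Hessian of f at 0 is [[0, 0], [0, 0]] with rank 0, so corank 2. A Groebner basis of the Jacobian ideal J(f) in C{u,v} is {u^3 + 6*u^2*v + 48*u^2 + 192*u*v + 192*v^2, -6*u^2 + u*v^2 - 24*u*v - 24*v^2, 3*u^2 + 12*u*v + v^3 + 12*v^2}; counting standard monomials gives mu = 7. Corank 2; j^3 = -(u + 2*v)^3 is a perfect cube, so E-series; the 4-jet and mu = 7 give E_7.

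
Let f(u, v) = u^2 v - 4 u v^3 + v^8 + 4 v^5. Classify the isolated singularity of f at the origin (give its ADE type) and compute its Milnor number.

The Hessian of f at 0 is [[0, 0], [0, 0]] with rank 0, so corank 2. A Groebner basis of the Jacobian ideal J(f) in C{u,v} is {u^4, u^3*v + u^2 - 2*u*v^2, -u^3/2 + u^2*v^2, -u*v/2 + v^3}; counting standard monomials gives mu = 9. Corank 2; j^3 = u^2*v has shape L^2 M (L != M), so D-series; mu = 9 gives D_9.

Type D9, Milnor number mu = 9.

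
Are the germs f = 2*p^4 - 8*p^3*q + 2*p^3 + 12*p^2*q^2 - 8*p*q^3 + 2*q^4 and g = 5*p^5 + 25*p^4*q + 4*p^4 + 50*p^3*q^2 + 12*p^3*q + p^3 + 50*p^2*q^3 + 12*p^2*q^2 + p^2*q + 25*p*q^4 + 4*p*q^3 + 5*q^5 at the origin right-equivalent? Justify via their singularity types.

No.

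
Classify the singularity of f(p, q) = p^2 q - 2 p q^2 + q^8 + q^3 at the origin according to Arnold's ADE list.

The Hessian of f at 0 is [[0, 0], [0, 0]] with rank 0, so corank 2. A Groebner basis of the Jacobian ideal J(f) in C{p,q} is {p^2/8 + q^7 - q^2/8, p^3 - q^3, p*q - q^2}; counting standard monomials gives mu = 9. Corank 2; j^3 = q*(p - q)^2 has shape L^2 M (L != M), so D-series; mu = 9 gives D_9.

D_{9}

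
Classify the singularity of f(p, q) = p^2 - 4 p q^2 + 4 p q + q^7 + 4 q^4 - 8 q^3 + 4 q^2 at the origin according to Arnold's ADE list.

The Hessian of f at 0 has rank 1. Corank 1: A-series; mu = 6 gives A_6.

A6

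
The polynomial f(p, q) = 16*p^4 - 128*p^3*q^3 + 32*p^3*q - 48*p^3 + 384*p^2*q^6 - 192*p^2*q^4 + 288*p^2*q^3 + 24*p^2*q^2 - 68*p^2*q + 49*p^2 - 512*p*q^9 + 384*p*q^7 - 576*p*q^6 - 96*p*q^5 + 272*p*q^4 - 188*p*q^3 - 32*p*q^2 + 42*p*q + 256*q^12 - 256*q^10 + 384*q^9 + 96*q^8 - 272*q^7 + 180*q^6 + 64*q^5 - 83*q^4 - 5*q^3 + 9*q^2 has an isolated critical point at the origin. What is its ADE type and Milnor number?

The Hessian of f at 0 is [[98, 42], [42, 18]] with rank 1, so corank 1. A Groebner basis of the Jacobian ideal J(f) in C{p,q} is {q^2, p + 3*q/7}; counting standard monomials gives mu = 2. Corank 1: A-series; mu = 2 gives A_2.

Type A_{2}, Milnor number mu = 2.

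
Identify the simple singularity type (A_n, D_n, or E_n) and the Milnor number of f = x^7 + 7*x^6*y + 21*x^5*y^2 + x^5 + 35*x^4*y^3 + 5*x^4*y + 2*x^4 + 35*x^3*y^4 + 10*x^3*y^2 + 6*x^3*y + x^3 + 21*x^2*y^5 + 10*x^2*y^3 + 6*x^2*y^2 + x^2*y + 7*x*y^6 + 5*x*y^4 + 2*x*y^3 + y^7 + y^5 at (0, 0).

Type D_8, Milnor number mu = 8.

The Hessian of f at 0 is [[0, 0], [0, 0]] with rank 0, so corank 2. A Groebner basis of the Jacobian ideal J(f) in C{x,y} is {-9*x^2/20 + x*y^3 - 13*x*y^2/20 - x*y/10 - y^3/10, 17*x^2/20 + 49*x*y^2/20 + 3*x*y/10 + y^4 + 3*y^3/10, x^3 - x^2/20 + 3*x*y^2/20 + x*y/10 + y^3/10, x^2*y + 7*x^2/20 + 19*x*y^2/20 + 3*x*y/10 + 3*y^3/10}; counting standard monomials gives mu = 8. Corank 2; j^3 = x^2*(x + y) has shape L^2 M (L != M), so D-series; mu = 8 gives D_8.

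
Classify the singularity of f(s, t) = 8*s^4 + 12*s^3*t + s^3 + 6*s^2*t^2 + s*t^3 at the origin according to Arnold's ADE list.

E_{7}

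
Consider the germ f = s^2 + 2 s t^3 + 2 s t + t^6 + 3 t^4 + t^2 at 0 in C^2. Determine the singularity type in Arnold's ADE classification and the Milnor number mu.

Type A_3, Milnor number mu = 3.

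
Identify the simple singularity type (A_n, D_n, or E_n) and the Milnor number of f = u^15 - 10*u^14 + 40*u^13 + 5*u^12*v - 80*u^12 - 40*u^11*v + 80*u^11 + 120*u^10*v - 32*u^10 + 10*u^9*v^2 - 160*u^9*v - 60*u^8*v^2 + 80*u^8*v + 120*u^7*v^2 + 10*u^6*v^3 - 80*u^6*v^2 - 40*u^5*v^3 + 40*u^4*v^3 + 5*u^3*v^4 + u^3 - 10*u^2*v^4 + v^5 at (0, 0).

Type E_{8}, Milnor number mu = 8.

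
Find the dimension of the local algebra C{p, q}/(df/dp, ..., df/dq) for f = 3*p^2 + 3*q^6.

The Hessian of f at 0 has rank 1. Corank 1: A-series; mu = 5 gives A_5.

5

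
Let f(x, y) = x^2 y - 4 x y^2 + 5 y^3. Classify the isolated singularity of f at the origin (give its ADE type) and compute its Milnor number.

Type D4, Milnor number mu = 4.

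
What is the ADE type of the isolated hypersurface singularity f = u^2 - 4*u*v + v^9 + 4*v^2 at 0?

A8

The Hessian of f at 0 has rank 1. Corank 1: A-series; mu = 8 gives A_8.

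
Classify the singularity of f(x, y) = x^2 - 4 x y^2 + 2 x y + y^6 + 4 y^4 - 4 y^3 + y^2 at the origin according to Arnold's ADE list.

The Hessian of f at 0 has rank 1. Corank 1: A-series; mu = 5 gives A_5.

A_{5}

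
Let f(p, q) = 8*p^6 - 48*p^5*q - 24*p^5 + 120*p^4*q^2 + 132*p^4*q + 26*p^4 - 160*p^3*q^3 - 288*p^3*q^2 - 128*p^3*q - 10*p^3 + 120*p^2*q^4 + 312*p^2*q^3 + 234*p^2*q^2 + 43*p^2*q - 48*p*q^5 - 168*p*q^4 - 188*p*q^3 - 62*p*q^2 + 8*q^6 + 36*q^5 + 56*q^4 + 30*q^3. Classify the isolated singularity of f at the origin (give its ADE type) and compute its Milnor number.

Type D4, Milnor number mu = 4.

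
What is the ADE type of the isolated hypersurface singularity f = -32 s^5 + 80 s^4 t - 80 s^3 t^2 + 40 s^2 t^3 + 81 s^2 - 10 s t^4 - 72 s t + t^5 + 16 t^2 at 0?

The Hessian of f at 0 is [[162, -72], [-72, 32]] with rank 1, so corank 1. A Groebner basis of the Jacobian ideal J(f) in C{s,t} is {t^4, s - 4*t/9}; counting standard monomials gives mu = 4. Corank 1: A-series; mu = 4 gives A_4.

A4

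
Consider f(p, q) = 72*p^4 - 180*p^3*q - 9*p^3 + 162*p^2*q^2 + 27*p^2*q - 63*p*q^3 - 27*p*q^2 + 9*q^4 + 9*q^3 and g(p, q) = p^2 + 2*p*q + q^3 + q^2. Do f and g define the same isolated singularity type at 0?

No.

The Hessian of f at 0 has rank 0. Corank 2; j^3 = -9*(p - q)^3 is a perfect cube, so E-series; the 4-jet and mu = 7 give E_7. The Hessian of g at 0 has rank 1. Corank 1: A-series; mu = 2 gives A_2. f is E_7 but g is A_2, hence not right-equivalent.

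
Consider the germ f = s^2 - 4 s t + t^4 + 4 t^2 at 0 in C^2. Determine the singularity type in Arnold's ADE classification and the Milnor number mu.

Type A_3, Milnor number mu = 3.

The Hessian of f at 0 is [[2, -4], [-4, 8]] with rank 1, so corank 1. A Groebner basis of the Jacobian ideal J(f) in C{s,t} is {t^3, s - 2*t}; counting standard monomials gives mu = 3. Corank 1: A-series; mu = 3 gives A_3.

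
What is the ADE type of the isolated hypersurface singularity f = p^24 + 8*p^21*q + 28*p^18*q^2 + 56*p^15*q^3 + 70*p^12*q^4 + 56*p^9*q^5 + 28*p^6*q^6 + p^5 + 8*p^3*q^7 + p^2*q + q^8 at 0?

The Hessian of f at 0 is [[0, 0], [0, 0]] with rank 0, so corank 2. A Groebner basis of the Jacobian ideal J(f) in C{p,q} is {p^2/8 + q^7, p^3, p*q}; counting standard monomials gives mu = 9. Corank 2; j^3 = p^2*q has shape L^2 M (L != M), so D-series; mu = 9 gives D_9.

D_9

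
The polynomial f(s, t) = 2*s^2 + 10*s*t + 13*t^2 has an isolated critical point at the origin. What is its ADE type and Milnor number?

Type A_1, Milnor number mu = 1.

The Hessian of f at 0 is [[4, 10], [10, 26]] with rank 2, so corank 0. A Groebner basis of the Jacobian ideal J(f) in C{s,t} is {s, t}; counting standard monomials gives mu = 1. Corank 0: nondegenerate Morse point, so A_1.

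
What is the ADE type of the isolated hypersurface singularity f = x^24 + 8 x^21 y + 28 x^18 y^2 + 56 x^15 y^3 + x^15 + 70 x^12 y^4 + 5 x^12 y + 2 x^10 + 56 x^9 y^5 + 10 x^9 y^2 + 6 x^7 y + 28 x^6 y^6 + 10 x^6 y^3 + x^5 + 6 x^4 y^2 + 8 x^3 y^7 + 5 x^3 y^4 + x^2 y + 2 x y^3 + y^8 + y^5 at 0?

D9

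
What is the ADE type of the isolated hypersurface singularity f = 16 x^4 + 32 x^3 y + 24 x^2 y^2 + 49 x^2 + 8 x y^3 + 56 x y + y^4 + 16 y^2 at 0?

A_3

The Hessian of f at 0 is [[98, 56], [56, 32]] with rank 1, so corank 1. A Groebner basis of the Jacobian ideal J(f) in C{x,y} is {y^3, x + 4*y/7}; counting standard monomials gives mu = 3. Corank 1: A-series; mu = 3 gives A_3.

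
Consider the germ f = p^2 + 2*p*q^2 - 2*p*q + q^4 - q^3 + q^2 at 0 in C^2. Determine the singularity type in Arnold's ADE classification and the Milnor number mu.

The Hessian of f at 0 has rank 1. Corank 1: A-series; mu = 2 gives A_2.

Type A_2, Milnor number mu = 2.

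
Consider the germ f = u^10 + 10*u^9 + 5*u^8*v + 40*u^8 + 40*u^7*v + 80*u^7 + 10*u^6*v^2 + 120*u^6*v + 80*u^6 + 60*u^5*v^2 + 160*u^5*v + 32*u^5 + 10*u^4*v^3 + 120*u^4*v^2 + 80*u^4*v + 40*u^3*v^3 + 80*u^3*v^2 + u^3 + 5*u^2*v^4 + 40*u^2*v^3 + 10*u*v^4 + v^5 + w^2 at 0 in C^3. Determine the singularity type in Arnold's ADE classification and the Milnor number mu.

The Hessian of f at 0 is [[0, 0, 0], [0, 0, 0], [0, 0, 2]] with rank 1, so corank 2. A Groebner basis of the Jacobian ideal J(f) in C{u,v,w} is {v^5, u*v^3 + v^4/8, u^2, w}; counting standard monomials gives mu = 8. Corank 2; j^3 = u^3 is a perfect cube, so E-series; the 5-jet and mu = 8 give E_8.

Type E_{8}, Milnor number mu = 8.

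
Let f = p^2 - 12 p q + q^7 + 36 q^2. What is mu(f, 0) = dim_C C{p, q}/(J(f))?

The Hessian of f at 0 has rank 1. Corank 1: A-series; mu = 6 gives A_6.

6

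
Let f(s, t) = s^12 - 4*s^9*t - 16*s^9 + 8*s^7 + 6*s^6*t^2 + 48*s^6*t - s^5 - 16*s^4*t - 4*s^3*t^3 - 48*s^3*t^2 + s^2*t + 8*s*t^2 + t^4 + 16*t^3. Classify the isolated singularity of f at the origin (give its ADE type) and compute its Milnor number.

The Hessian of f at 0 has rank 0. Corank 2; j^3 = t*(s + 4*t)^2 has shape L^2 M (L != M), so D-series; mu = 5 gives D_5.

Type D_5, Milnor number mu = 5.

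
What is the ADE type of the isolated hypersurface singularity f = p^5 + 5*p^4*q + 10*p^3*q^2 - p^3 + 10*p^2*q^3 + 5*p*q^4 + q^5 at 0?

E8

The Hessian of f at 0 is [[0, 0], [0, 0]] with rank 0, so corank 2. A Groebner basis of the Jacobian ideal J(f) in C{p,q} is {q^5, p*q^3 + q^4/4, p^2}; counting standard monomials gives mu = 8. Corank 2; j^3 = -p^3 is a perfect cube, so E-series; the 5-jet and mu = 8 give E_8.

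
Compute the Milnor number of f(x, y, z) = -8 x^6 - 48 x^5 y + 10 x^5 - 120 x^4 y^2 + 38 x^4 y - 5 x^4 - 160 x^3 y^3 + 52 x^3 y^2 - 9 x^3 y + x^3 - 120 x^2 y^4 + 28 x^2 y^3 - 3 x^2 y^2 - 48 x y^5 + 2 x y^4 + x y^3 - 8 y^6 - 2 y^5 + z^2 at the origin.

7

The Hessian of f at 0 is [[0, 0, 0], [0, 0, 0], [0, 0, 2]] with rank 1, so corank 2. A Groebner basis of the Jacobian ideal J(f) in C{x,y,z} is {-3*x^2/5 + y^4 - y^3/5, x^3, x^2*y + x^2/5 + y^3/15, -8*x^2/5 + x*y^2 - 8*y^3/15, z}; counting standard monomials gives mu = 7. Corank 2; j^3 = x^3 is a perfect cube, so E-series; the 4-jet and mu = 7 give E_7.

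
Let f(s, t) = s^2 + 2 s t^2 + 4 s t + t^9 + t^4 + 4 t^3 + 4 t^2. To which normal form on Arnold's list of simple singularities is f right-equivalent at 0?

A_{8}

The Hessian of f at 0 has rank 1. Corank 1: A-series; mu = 8 gives A_8.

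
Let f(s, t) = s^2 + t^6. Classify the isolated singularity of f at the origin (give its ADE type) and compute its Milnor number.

Type A_5, Milnor number mu = 5.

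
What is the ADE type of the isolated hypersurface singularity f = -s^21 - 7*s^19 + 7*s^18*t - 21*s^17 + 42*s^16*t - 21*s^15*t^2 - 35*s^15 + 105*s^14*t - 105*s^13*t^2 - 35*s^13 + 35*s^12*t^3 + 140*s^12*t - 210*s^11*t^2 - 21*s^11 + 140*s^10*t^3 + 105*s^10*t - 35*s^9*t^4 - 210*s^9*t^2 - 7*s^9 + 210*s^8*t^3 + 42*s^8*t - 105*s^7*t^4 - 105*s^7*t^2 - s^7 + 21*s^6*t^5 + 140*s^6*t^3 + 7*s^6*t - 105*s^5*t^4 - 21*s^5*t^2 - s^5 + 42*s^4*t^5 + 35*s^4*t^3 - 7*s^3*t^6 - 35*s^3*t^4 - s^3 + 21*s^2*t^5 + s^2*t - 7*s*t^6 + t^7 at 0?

D_{8}

The Hessian of f at 0 is [[0, 0], [0, 0]] with rank 0, so corank 2. A Groebner basis of the Jacobian ideal J(f) in C{s,t} is {s*t/7 + t^6, s*t^2, s^2 - s*t}; counting standard monomials gives mu = 8. Corank 2; j^3 = -s^2*(s - t) has shape L^2 M (L != M), so D-series; mu = 8 gives D_8.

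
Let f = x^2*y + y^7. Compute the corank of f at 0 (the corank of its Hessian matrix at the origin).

2

Hessian at 0 has rank 0.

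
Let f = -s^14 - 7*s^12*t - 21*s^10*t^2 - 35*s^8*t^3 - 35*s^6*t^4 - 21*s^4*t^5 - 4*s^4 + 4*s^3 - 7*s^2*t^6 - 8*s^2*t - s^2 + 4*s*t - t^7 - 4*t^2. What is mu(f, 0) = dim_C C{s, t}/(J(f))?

The Hessian of f at 0 is [[-2, 4], [4, -8]] with rank 1, so corank 1. A Groebner basis of the Jacobian ideal J(f) in C{s,t} is {-7*s*t/48 + 5*s/384 + t^4 + t^3/3 + 3*t^2/16 - 5*t/192, s*t^2 - s*t/3 + s/48 - 2*t^3/3 + t^2/2 - t/24, s^2 - s/2 + t}; counting standard monomials gives mu = 6. Corank 1: A-series; mu = 6 gives A_6.

6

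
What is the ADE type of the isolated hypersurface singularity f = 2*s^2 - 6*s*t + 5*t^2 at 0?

The Hessian of f at 0 has rank 2. Corank 0: nondegenerate Morse point, so A_1.

A_1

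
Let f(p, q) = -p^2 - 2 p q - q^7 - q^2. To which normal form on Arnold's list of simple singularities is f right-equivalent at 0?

The Hessian of f at 0 is [[-2, -2], [-2, -2]] with rank 1, so corank 1. A Groebner basis of the Jacobian ideal J(f) in C{p,q} is {q^6, p + q}; counting standard monomials gives mu = 6. Corank 1: A-series; mu = 6 gives A_6.

A_6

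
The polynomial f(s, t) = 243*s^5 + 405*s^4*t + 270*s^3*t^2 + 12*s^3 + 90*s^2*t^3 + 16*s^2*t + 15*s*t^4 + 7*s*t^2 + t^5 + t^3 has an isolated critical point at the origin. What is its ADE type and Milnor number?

Type D_6, Milnor number mu = 6.

The Hessian of f at 0 has rank 0. Corank 2; j^3 = (2*s + t)^2*(3*s + t) has shape L^2 M (L != M), so D-series; mu = 6 gives D_6.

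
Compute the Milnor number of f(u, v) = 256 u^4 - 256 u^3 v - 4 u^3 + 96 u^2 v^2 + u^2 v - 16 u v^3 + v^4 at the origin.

5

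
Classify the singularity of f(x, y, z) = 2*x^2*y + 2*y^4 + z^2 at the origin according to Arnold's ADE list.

D_{5}

The Hessian of f at 0 has rank 1. Corank 2; j^3 = 2*x^2*y has shape L^2 M (L != M), so D-series; mu = 5 gives D_5.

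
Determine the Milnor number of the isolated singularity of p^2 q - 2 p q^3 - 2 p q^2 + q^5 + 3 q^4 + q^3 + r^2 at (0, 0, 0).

5

The Hessian of f at 0 is [[0, 0, 0], [0, 0, 0], [0, 0, 2]] with rank 1, so corank 2. A Groebner basis of the Jacobian ideal J(f) in C{p,q,r} is {p*q^2 - p*q + q^2, -p*q + q^3 + q^2, p^2 + 2*p*q - 3*q^2, r}; counting standard monomials gives mu = 5. Corank 2; j^3 = q*(p - q)^2 has shape L^2 M (L != M), so D-series; mu = 5 gives D_5.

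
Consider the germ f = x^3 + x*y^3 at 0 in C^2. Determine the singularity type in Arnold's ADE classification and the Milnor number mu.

The Hessian of f at 0 has rank 0. Corank 2; j^3 = x^3 is a perfect cube, so E-series; the 4-jet and mu = 7 give E_7.

Type E_{7}, Milnor number mu = 7.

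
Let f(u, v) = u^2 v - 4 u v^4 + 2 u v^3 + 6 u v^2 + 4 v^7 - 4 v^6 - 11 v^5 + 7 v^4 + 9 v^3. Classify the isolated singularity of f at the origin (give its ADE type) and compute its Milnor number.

Type D5, Milnor number mu = 5.

The Hessian of f at 0 is [[0, 0], [0, 0]] with rank 0, so corank 2. A Groebner basis of the Jacobian ideal J(f) in C{u,v} is {u*v^2 - 3*u*v - 9*v^2, u*v + v^3 + 3*v^2, u^2 + 2*u*v - 3*v^2}; counting standard monomials gives mu = 5. Corank 2; j^3 = v*(u + 3*v)^2 has shape L^2 M (L != M), so D-series; mu = 5 gives D_5.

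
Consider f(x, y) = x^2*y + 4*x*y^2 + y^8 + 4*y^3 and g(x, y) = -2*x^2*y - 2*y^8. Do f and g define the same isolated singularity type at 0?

The Hessian of f at 0 has rank 0. Corank 2; j^3 = y*(x + 2*y)^2 has shape L^2 M (L != M), so D-series; mu = 9 gives D_9. The Hessian of g at 0 has rank 0. Corank 2; j^3 = -2*x^2*y has shape L^2 M (L != M), so D-series; mu = 9 gives D_9. Both have type D_9, hence right-equivalent.

Yes.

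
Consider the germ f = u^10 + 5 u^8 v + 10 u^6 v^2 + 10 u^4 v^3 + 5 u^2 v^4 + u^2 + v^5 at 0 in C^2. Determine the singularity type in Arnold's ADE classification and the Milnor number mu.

Type A_4, Milnor number mu = 4.

The Hessian of f at 0 has rank 1. Corank 1: A-series; mu = 4 gives A_4.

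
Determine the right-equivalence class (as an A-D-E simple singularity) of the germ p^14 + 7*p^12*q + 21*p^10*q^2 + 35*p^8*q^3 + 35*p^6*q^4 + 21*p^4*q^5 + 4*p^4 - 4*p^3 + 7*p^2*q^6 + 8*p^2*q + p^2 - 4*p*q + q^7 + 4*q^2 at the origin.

The Hessian of f at 0 is [[2, -4], [-4, 8]] with rank 1, so corank 1. A Groebner basis of the Jacobian ideal J(f) in C{p,q} is {-7*p*q/48 + 5*p/384 + q^4 + q^3/3 + 3*q^2/16 - 5*q/192, p*q^2 - p*q/3 + p/48 - 2*q^3/3 + q^2/2 - q/24, p^2 - p/2 + q}; counting standard monomials gives mu = 6. Corank 1: A-series; mu = 6 gives A_6.

A_6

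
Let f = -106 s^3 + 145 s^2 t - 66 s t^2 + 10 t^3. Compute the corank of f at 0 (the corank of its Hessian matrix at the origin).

2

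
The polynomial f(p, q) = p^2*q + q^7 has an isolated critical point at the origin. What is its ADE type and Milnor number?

The Hessian of f at 0 is [[0, 0], [0, 0]] with rank 0, so corank 2. A Groebner basis of the Jacobian ideal J(f) in C{p,q} is {p^2/7 + q^6, p^3, p*q}; counting standard monomials gives mu = 8. Corank 2; j^3 = p^2*q has shape L^2 M (L != M), so D-series; mu = 8 gives D_8.

Type D8, Milnor number mu = 8.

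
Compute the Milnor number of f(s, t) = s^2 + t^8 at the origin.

The Hessian of f at 0 is [[2, 0], [0, 0]] with rank 1, so corank 1. A Groebner basis of the Jacobian ideal J(f) in C{s,t} is {t^7, s}; counting standard monomials gives mu = 7. Corank 1: A-series; mu = 7 gives A_7.

7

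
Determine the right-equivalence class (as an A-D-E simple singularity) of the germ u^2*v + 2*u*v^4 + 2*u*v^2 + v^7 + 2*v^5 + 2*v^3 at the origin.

The Hessian of f at 0 has rank 0. Corank 2; j^3 = v*(u^2 + 2*u*v + 2*v^2) splits into three distinct lines over C (the quadratic factor has nonzero discriminant), so D_4.

D_{4}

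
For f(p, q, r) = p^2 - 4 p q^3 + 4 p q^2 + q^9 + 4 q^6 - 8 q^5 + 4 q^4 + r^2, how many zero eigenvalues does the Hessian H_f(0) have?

1

The Hessian at 0 is [[2, 0, 0], [0, 0, 0], [0, 0, 2]] of rank 2; hence corank 1.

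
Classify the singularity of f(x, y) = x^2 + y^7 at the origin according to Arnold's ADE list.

The Hessian of f at 0 has rank 1. Corank 1: A-series; mu = 6 gives A_6.

A_6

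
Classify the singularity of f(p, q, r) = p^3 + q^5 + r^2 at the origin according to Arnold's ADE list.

E_{8}

The Hessian of f at 0 has rank 1. Corank 2; j^3 = p^3 is a perfect cube, so E-series; the 5-jet and mu = 8 give E_8.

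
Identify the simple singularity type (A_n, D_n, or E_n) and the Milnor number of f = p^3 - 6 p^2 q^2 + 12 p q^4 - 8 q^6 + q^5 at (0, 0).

The Hessian of f at 0 is [[0, 0], [0, 0]] with rank 0, so corank 2. A Groebner basis of the Jacobian ideal J(f) in C{p,q} is {q^4, p^3, -p^2/4 + p*q^2}; counting standard monomials gives mu = 8. Corank 2; j^3 = p^3 is a perfect cube, so E-series; the 5-jet and mu = 8 give E_8.

Type E_{8}, Milnor number mu = 8.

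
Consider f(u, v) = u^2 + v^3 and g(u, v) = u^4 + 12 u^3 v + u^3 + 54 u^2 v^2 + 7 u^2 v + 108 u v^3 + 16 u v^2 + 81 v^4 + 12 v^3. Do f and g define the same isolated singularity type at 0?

The Hessian of f at 0 is [[2, 0], [0, 0]] with rank 1, so corank 1. A Groebner basis of the Jacobian ideal J(f) in C{u,v} is {v^2, u}; counting standard monomials gives mu = 2. Corank 1: A-series; mu = 2 gives A_2. The Hessian of g at 0 is [[0, 0], [0, 0]] with rank 0, so corank 2. A Groebner basis of the Jacobian ideal J(g) in C{u,v} is {u*v^2 + u*v/2 + v^2, -u*v/4 + v^3 - v^2/2, u^2 + 5*u*v + 6*v^2}; counting standard monomials gives mu = 5. Corank 2; j^3 = (u + 2*v)^2*(u + 3*v) has shape L^2 M (L != M), so D-series; mu = 5 gives D_5. f is A_2 but g is D_5, hence not right-equivalent.

No.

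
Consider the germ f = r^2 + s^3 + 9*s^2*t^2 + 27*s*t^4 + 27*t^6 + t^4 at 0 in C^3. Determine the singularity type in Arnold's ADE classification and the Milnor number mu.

Type E_6, Milnor number mu = 6.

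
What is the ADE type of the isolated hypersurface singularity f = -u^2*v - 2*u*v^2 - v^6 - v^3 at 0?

The Hessian of f at 0 is [[0, 0], [0, 0]] with rank 0, so corank 2. A Groebner basis of the Jacobian ideal J(f) in C{u,v} is {u^2/6 + v^5 - v^2/6, u^3 + v^3, u*v + v^2}; counting standard monomials gives mu = 7. Corank 2; j^3 = -v*(u + v)^2 has shape L^2 M (L != M), so D-series; mu = 7 gives D_7.

D_{7}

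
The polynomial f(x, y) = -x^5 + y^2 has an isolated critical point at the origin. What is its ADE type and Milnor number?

Type A4, Milnor number mu = 4.

The Hessian of f at 0 has rank 1. Corank 1: A-series; mu = 4 gives A_4.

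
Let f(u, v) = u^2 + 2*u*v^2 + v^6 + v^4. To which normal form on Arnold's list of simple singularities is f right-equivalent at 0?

A_5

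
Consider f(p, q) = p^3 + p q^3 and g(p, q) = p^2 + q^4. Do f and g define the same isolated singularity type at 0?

The Hessian of f at 0 has rank 0. Corank 2; j^3 = p^3 is a perfect cube, so E-series; the 4-jet and mu = 7 give E_7. The Hessian of g at 0 has rank 1. Corank 1: A-series; mu = 3 gives A_3. f is E_7 but g is A_3, hence not right-equivalent.

No.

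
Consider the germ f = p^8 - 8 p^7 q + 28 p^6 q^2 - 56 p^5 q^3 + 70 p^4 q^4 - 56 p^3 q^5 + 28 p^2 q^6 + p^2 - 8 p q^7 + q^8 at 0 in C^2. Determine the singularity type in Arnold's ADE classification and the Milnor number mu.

Type A_7, Milnor number mu = 7.

The Hessian of f at 0 has rank 1. Corank 1: A-series; mu = 7 gives A_7.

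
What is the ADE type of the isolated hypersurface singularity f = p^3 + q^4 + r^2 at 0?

The Hessian of f at 0 has rank 1. Corank 2; j^3 = p^3 is a perfect cube, so E-series; the 4-jet and mu = 6 give E_6.

E6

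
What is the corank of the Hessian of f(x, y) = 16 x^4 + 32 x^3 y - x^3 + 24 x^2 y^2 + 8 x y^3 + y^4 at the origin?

2

The Hessian at 0 is [[0, 0], [0, 0]] of rank 0; hence corank 2.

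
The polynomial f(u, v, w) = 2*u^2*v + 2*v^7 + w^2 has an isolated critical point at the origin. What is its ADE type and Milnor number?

Type D8, Milnor number mu = 8.

The Hessian of f at 0 has rank 1. Corank 2; j^3 = 2*u^2*v has shape L^2 M (L != M), so D-series; mu = 8 gives D_8.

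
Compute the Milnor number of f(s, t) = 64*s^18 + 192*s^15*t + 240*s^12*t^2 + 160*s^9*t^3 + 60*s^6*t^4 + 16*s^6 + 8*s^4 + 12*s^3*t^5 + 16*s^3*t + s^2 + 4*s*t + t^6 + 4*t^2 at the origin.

5

The Hessian of f at 0 has rank 1. Corank 1: A-series; mu = 5 gives A_5.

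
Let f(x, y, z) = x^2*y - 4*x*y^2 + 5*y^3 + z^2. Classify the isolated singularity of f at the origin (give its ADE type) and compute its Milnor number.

Type D_4, Milnor number mu = 4.

The Hessian of f at 0 is [[0, 0, 0], [0, 0, 0], [0, 0, 2]] with rank 1, so corank 2. A Groebner basis of the Jacobian ideal J(f) in C{x,y,z} is {y^3, x^2 - y^2, x*y - 2*y^2, z}; counting standard monomials gives mu = 4. Corank 2; j^3 = y*(x^2 - 4*x*y + 5*y^2) splits into three distinct lines over C (the quadratic factor has nonzero discriminant), so D_4.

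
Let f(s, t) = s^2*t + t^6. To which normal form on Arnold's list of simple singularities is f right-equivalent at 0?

The Hessian of f at 0 has rank 0. Corank 2; j^3 = s^2*t has shape L^2 M (L != M), so D-series; mu = 7 gives D_7.

D_{7}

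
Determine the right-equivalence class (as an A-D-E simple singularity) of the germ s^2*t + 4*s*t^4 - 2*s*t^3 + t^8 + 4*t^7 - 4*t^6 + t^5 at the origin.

D_{9}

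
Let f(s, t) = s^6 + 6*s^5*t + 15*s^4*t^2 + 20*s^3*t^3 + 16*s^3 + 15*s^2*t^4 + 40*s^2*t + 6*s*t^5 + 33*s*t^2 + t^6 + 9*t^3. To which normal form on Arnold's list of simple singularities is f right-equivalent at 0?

D_{7}

The Hessian of f at 0 has rank 0. Corank 2; j^3 = (s + t)*(4*s + 3*t)^2 has shape L^2 M (L != M), so D-series; mu = 7 gives D_7.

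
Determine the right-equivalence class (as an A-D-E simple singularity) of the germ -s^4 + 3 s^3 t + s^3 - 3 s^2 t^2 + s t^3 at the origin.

The Hessian of f at 0 has rank 0. Corank 2; j^3 = s^3 is a perfect cube, so E-series; the 4-jet and mu = 7 give E_7.

E_7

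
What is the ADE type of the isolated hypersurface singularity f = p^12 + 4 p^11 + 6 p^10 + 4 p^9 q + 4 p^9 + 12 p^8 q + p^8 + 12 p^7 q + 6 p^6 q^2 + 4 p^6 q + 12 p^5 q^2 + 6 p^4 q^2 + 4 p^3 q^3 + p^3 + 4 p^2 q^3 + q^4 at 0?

E_6

The Hessian of f at 0 has rank 0. Corank 2; j^3 = p^3 is a perfect cube, so E-series; the 4-jet and mu = 6 give E_6.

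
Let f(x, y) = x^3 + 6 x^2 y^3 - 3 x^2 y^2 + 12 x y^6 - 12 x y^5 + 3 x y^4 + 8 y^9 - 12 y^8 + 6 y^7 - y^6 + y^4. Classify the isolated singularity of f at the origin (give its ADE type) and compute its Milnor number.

Type E_{6}, Milnor number mu = 6.

The Hessian of f at 0 has rank 0. Corank 2; j^3 = x^3 is a perfect cube, so E-series; the 4-jet and mu = 6 give E_6.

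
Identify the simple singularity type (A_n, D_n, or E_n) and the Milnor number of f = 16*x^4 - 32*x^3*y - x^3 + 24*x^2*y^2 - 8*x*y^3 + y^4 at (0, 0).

Type E_6, Milnor number mu = 6.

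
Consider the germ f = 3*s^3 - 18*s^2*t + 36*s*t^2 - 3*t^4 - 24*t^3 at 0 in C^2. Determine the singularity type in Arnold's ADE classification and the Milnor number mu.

The Hessian of f at 0 has rank 0. Corank 2; j^3 = 3*(s - 2*t)^3 is a perfect cube, so E-series; the 4-jet and mu = 6 give E_6.

Type E6, Milnor number mu = 6.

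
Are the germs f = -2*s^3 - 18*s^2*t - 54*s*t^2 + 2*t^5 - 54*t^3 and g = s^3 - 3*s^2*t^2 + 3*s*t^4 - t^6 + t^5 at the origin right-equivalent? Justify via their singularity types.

Yes.

The Hessian of f at 0 is [[0, 0], [0, 0]] with rank 0, so corank 2. A Groebner basis of the Jacobian ideal J(f) in C{s,t} is {t^4, s^2 + 6*s*t + 9*t^2}; counting standard monomials gives mu = 8. Corank 2; j^3 = -2*(s + 3*t)^3 is a perfect cube, so E-series; the 5-jet and mu = 8 give E_8. The Hessian of g at 0 is [[0, 0], [0, 0]] with rank 0, so corank 2. A Groebner basis of the Jacobian ideal J(g) in C{s,t} is {t^4, s^3, -s^2/2 + s*t^2}; counting standard monomials gives mu = 8. Corank 2; j^3 = s^3 is a perfect cube, so E-series; the 5-jet and mu = 8 give E_8. Both have type E_8, hence right-equivalent.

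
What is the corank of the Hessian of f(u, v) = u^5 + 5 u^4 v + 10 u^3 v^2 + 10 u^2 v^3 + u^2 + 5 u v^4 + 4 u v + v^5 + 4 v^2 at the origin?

1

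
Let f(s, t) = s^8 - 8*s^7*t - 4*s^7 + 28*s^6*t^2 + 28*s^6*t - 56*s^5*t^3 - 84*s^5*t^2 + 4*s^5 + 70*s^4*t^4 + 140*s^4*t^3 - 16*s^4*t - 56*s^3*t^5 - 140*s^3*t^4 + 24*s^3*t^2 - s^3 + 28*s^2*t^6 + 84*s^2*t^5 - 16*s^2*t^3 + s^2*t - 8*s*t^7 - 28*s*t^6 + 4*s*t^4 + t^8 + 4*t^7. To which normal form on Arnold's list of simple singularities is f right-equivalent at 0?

D_{9}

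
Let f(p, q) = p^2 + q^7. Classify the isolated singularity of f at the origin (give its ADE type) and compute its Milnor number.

The Hessian of f at 0 has rank 1. Corank 1: A-series; mu = 6 gives A_6.

Type A6, Milnor number mu = 6.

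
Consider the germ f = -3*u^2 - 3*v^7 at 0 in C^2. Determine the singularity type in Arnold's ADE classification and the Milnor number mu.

Type A_6, Milnor number mu = 6.

The Hessian of f at 0 has rank 1. Corank 1: A-series; mu = 6 gives A_6.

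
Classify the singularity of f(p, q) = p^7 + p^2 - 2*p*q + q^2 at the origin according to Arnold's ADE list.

The Hessian of f at 0 is [[2, -2], [-2, 2]] with rank 1, so corank 1. A Groebner basis of the Jacobian ideal J(f) in C{p,q} is {q^6, p - q}; counting standard monomials gives mu = 6. Corank 1: A-series; mu = 6 gives A_6.

A6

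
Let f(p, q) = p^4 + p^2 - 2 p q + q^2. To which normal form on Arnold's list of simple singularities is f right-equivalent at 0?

A3

The Hessian of f at 0 has rank 1. Corank 1: A-series; mu = 3 gives A_3.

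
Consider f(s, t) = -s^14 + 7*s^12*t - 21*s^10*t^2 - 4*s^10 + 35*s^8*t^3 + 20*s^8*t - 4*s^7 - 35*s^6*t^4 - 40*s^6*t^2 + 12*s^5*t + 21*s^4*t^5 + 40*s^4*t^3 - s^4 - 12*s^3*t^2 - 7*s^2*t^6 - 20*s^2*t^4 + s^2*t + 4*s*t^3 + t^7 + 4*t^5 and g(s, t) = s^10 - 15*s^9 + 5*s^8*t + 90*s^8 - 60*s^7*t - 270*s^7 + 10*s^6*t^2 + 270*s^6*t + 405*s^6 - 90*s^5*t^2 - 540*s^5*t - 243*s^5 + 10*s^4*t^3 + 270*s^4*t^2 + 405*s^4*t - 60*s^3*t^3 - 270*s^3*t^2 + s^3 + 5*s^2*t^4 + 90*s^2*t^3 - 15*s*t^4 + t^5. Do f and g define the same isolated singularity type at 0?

No.

The Hessian of f at 0 is [[0, 0], [0, 0]] with rank 0, so corank 2. A Groebner basis of the Jacobian ideal J(f) in C{s,t} is {-s^2/4 - 7*s*t/64 + t^4 - 7*t^3/32, s^3 + s*t/2 + t^3, s^2/2 + s*t^2 + 7*s*t/32 + 7*t^3/16}; counting standard monomials gives mu = 8. Corank 2; j^3 = s^2*t has shape L^2 M (L != M), so D-series; mu = 8 gives D_8. The Hessian of g at 0 is [[0, 0], [0, 0]] with rank 0, so corank 2. A Groebner basis of the Jacobian ideal J(g) in C{s,t} is {t^5, s*t^3 - t^4/12, s^2}; counting standard monomials gives mu = 8. Corank 2; j^3 = s^3 is a perfect cube, so E-series; the 5-jet and mu = 8 give E_8. f is D_8 but g is E_8, hence not right-equivalent.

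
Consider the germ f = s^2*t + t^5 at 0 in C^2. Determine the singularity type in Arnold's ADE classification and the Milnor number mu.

Type D6, Milnor number mu = 6.

The Hessian of f at 0 is [[0, 0], [0, 0]] with rank 0, so corank 2. A Groebner basis of the Jacobian ideal J(f) in C{s,t} is {s^2/5 + t^4, s^3, s*t}; counting standard monomials gives mu = 6. Corank 2; j^3 = s^2*t has shape L^2 M (L != M), so D-series; mu = 6 gives D_6.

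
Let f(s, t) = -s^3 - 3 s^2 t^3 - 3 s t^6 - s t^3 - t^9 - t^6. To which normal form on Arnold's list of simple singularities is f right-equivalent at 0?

E7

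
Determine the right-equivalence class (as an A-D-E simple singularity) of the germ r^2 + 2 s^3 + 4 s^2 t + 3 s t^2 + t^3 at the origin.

The Hessian of f at 0 is [[0, 0, 0], [0, 0, 0], [0, 0, 2]] with rank 1, so corank 2. A Groebner basis of the Jacobian ideal J(f) in C{s,t,r} is {t^3, s^2 - 3*t^2/2, s*t + 3*t^2/2, r}; counting standard monomials gives mu = 4. Corank 2; j^3 = (s + t)*(2*s^2 + 2*s*t + t^2) splits into three distinct lines over C (the quadratic factor has nonzero discriminant), so D_4.

D4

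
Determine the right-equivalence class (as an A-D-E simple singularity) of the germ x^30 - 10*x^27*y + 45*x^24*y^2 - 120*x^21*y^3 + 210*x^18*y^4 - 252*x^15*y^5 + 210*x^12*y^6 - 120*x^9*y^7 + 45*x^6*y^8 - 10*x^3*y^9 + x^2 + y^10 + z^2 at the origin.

A_{9}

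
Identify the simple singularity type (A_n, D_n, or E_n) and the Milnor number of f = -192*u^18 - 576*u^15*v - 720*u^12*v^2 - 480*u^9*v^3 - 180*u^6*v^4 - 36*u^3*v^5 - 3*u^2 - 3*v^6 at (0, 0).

Type A_5, Milnor number mu = 5.

The Hessian of f at 0 has rank 1. Corank 1: A-series; mu = 5 gives A_5.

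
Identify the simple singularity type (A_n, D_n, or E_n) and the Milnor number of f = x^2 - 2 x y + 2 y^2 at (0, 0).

Type A_{1}, Milnor number mu = 1.

The Hessian of f at 0 has rank 2. Corank 0: nondegenerate Morse point, so A_1.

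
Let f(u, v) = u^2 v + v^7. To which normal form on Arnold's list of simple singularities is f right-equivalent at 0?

The Hessian of f at 0 has rank 0. Corank 2; j^3 = u^2*v has shape L^2 M (L != M), so D-series; mu = 8 gives D_8.

D_8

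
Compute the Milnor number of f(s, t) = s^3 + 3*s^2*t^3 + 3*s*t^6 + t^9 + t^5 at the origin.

The Hessian of f at 0 has rank 0. Corank 2; j^3 = s^3 is a perfect cube, so E-series; the 5-jet and mu = 8 give E_8.

8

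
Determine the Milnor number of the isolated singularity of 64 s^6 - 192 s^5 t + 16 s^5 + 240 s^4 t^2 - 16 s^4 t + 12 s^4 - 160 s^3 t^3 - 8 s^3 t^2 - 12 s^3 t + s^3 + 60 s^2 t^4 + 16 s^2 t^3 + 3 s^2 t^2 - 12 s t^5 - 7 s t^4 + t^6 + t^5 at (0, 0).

8

The Hessian of f at 0 has rank 0. Corank 2; j^3 = s^3 is a perfect cube, so E-series; the 5-jet and mu = 8 give E_8.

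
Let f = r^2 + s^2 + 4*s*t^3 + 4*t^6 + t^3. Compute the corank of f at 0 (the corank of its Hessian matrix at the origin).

1

Hessian at 0 has rank 2.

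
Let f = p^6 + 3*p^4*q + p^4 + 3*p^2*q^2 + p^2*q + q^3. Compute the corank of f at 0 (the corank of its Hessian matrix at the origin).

2

The Hessian at 0 is [[0, 0], [0, 0]] of rank 0; hence corank 2.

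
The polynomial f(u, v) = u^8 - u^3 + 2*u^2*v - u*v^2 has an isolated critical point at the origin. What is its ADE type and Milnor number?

The Hessian of f at 0 has rank 0. Corank 2; j^3 = -u*(u - v)^2 has shape L^2 M (L != M), so D-series; mu = 9 gives D_9.

Type D9, Milnor number mu = 9.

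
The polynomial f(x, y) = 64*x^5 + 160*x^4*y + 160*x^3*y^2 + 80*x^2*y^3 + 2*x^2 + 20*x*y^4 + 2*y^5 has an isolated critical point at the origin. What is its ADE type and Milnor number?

Type A_{4}, Milnor number mu = 4.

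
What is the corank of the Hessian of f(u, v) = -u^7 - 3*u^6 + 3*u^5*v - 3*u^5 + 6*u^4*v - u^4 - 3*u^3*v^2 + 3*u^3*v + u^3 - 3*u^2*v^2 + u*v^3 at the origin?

The Hessian at 0 is [[0, 0], [0, 0]] of rank 0; hence corank 2.

2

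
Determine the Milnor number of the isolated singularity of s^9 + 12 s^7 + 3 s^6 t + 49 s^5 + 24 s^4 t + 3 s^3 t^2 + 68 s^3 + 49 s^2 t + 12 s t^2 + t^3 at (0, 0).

The Hessian of f at 0 has rank 0. Corank 2; j^3 = (4*s + t)*(17*s^2 + 8*s*t + t^2) splits into three distinct lines over C (the quadratic factor has nonzero discriminant), so D_4.

4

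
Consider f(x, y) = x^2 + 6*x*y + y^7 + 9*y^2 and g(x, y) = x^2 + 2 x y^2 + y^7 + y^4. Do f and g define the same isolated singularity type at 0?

Yes.

The Hessian of f at 0 has rank 1. Corank 1: A-series; mu = 6 gives A_6. The Hessian of g at 0 has rank 1. Corank 1: A-series; mu = 6 gives A_6. Both have type A_6, hence right-equivalent.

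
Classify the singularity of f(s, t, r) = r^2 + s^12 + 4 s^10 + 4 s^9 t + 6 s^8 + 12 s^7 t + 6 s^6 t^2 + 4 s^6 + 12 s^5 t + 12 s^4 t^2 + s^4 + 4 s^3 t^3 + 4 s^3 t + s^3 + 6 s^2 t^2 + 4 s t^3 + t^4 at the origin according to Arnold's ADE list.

E6

The Hessian of f at 0 is [[0, 0, 0], [0, 0, 0], [0, 0, 2]] with rank 1, so corank 2. A Groebner basis of the Jacobian ideal J(f) in C{s,t,r} is {t^4, s*t^2 + t^3/3, s^2, r}; counting standard monomials gives mu = 6. Corank 2; j^3 = s^3 is a perfect cube, so E-series; the 4-jet and mu = 6 give E_6.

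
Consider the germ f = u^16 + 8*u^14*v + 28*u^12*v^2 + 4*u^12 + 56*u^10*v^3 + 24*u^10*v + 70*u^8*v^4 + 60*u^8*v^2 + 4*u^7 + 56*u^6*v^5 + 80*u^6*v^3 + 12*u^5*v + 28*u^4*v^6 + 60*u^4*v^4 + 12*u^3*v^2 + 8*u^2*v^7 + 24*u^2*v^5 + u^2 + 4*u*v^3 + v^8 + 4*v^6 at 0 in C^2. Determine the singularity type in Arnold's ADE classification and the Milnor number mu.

Type A_7, Milnor number mu = 7.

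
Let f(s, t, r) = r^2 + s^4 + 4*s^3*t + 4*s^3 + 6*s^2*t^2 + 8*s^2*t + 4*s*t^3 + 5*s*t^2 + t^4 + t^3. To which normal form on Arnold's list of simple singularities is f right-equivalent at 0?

The Hessian of f at 0 is [[0, 0, 0], [0, 0, 0], [0, 0, 2]] with rank 1, so corank 2. A Groebner basis of the Jacobian ideal J(f) in C{s,t,r} is {s*t^2 + 2*s*t + t^2, -4*s*t + t^3 - 2*t^2, s^2 + 3*s*t/2 + t^2/2, r}; counting standard monomials gives mu = 5. Corank 2; j^3 = (s + t)*(2*s + t)^2 has shape L^2 M (L != M), so D-series; mu = 5 gives D_5.

D_{5}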